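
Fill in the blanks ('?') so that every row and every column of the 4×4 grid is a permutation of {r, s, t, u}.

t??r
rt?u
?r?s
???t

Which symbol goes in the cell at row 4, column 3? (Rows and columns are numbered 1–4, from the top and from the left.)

r

(r2,c3) = s
(r3,c1) = u
(r3,c3) = t
(r4,c1) = s
(r4,c2) = u
(r4,c3) = r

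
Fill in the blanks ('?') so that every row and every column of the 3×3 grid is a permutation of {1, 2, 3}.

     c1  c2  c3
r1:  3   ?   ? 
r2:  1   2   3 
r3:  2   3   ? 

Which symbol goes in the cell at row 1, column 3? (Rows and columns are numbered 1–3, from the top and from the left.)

2

At row 1, column 2: row 1 has {3}; column 2 has {2,3}; that leaves 1.
At row 1, column 3: row 1 has {1,3}; column 3 has {3}; that leaves 2.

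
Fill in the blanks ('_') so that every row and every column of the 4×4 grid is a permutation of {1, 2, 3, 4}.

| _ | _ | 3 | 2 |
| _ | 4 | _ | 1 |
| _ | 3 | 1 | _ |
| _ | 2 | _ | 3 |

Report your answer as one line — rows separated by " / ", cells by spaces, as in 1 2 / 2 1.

4 1 3 2 / 3 4 2 1 / 2 3 1 4 / 1 2 4 3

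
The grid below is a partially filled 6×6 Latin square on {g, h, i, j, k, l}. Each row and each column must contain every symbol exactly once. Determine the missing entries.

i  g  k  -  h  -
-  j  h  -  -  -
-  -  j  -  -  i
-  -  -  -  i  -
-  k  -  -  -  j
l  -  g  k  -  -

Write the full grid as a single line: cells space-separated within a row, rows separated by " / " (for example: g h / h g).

i g k j h l / k j h i l g / g l j h k i / j h l g i k / h k i l g j / l i g k j h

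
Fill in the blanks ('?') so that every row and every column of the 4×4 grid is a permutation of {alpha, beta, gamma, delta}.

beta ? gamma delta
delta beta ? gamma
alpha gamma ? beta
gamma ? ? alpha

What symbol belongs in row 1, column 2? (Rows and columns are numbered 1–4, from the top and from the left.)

(r1,c2): row 1 has {beta,gamma,delta}; column 2 has {beta,gamma}, so it must be alpha.

alpha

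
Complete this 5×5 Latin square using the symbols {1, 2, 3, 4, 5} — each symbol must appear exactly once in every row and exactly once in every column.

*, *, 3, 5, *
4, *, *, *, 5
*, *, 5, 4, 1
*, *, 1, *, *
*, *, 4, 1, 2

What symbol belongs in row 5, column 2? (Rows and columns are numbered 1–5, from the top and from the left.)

5

Cell (r1,c5): row 1 has {3,5}; column 5 has {1,2,5} → 4.
Cell (r2,c3): row 2 has {4,5}; column 3 has {1,3,4,5} → 2.
Cell (r2,c4): row 2 has {2,4,5}; column 4 has {1,4,5} → 3.
Cell (r4,c4): row 4 has {1}; column 4 has {1,3,4,5} → 2.
Cell (r4,c5): row 4 has {1,2}; column 5 has {1,2,4,5} → 3.
Cell (r2,c2): row 2 has {2,3,4,5}; column 2 is empty so far → 1.
Cell (r4,c1): row 4 has {1,2,3}; column 1 has {4} → 5.
Cell (r4,c2): row 4 has {1,2,3,5}; column 2 has {1} → 4.
Cell (r5,c1): row 5 has {1,2,4}; column 1 has {4,5} → 3.
Cell (r5,c2): row 5 has {1,2,3,4}; column 2 has {1,4} → 5.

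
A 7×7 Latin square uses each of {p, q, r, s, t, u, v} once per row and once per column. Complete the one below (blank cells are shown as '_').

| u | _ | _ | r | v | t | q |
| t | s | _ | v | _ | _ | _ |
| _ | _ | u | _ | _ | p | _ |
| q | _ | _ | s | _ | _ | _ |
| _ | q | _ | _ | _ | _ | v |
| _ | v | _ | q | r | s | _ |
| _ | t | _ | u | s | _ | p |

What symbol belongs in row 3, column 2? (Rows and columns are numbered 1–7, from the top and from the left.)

At row 1, column 2: row 1 has {q,r,t,u,v}; column 2 has {q,s,t,v}; that leaves p.
At row 1, column 3: row 1 has {p,q,r,t,u,v}; column 3 has {u}; that leaves s.
At row 3, column 2: row 3 has {p,u}; column 2 has {p,q,s,t,v}; that leaves r.

r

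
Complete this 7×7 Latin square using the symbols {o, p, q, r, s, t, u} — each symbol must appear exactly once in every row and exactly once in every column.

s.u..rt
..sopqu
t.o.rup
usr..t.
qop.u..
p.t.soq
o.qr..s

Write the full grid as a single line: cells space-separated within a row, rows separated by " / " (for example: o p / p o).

Cell (r2,c1): row 2 has {o,p,q,s,u}; column 1 has {o,p,q,s,t,u} → r.
Cell (r2,c2): row 2 has {o,p,q,r,s,u}; column 2 has {o,s} → t.
Cell (r3,c2): row 3 has {o,p,r,t,u}; column 2 has {o,s,t} → q.
Cell (r3,c4): row 3 has {o,p,q,r,t,u}; column 4 has {o,r} → s.
Cell (r4,c7): row 4 has {r,s,t,u}; column 7 has {p,q,s,t,u} → o.
Cell (r5,c4): row 5 has {o,p,q,u}; column 4 has {o,r,s} → t.
Cell (r5,c6): row 5 has {o,p,q,t,u}; column 6 has {o,q,r,t,u} → s.
Cell (r5,c7): row 5 has {o,p,q,s,t,u}; column 7 has {o,p,q,s,t,u} → r.
Cell (r6,c4): row 6 has {o,p,q,s,t}; column 4 has {o,r,s,t} → u.
Cell (r7,c5): row 7 has {o,q,r,s}; column 5 has {p,r,s,u} → t.
Cell (r7,c6): row 7 has {o,q,r,s,t}; column 6 has {o,q,r,s,t,u} → p.
Cell (r1,c2): row 1 has {r,s,t,u}; column 2 has {o,q,s,t} → p.
Cell (r1,c4): row 1 has {p,r,s,t,u}; column 4 has {o,r,s,t,u} → q.
Cell (r1,c5): row 1 has {p,q,r,s,t,u}; column 5 has {p,r,s,t,u} → o.
Cell (r4,c4): row 4 has {o,r,s,t,u}; column 4 has {o,q,r,s,t,u} → p.
Cell (r4,c5): row 4 has {o,p,r,s,t,u}; column 5 has {o,p,r,s,t,u} → q.
Cell (r6,c2): row 6 has {o,p,q,s,t,u}; column 2 has {o,p,q,s,t} → r.
Cell (r7,c2): row 7 has {o,p,q,r,s,t}; column 2 has {o,p,q,r,s,t} → u.

s p u q o r t / r t s o p q u / t q o s r u p / u s r p q t o / q o p t u s r / p r t u s o q / o u q r t p s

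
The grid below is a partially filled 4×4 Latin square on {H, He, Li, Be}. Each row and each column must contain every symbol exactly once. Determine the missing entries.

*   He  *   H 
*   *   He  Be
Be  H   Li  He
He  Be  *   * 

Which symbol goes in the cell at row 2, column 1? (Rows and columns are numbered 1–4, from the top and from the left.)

(r1,c1) = Li
(r1,c3) = Be
(r2,c1) = H

H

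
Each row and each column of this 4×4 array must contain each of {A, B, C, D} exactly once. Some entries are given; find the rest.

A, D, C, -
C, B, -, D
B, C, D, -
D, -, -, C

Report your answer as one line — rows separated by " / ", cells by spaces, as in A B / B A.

A D C B / C B A D / B C D A / D A B C

(r1,c4) = B
(r2,c3) = A
(r3,c4) = A
(r4,c2) = A
(r4,c3) = B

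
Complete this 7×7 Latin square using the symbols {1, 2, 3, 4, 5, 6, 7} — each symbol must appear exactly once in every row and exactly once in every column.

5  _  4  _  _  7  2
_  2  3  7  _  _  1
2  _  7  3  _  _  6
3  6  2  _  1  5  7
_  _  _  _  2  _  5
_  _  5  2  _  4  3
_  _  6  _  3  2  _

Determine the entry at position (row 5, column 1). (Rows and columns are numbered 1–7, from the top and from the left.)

At row 1, column 5: row 1 has {2,4,5,7}; column 5 has {1,2,3}; that leaves 6.
At row 2, column 6: row 2 has {1,2,3,7}; column 6 has {2,4,5,7}; that leaves 6.
At row 3, column 6: row 3 has {2,3,6,7}; column 6 has {2,4,5,6,7}; that leaves 1.
At row 4, column 4: row 4 has {1,2,3,5,6,7}; column 4 has {2,3,7}; that leaves 4.
At row 5, column 3: row 5 has {2,5}; column 3 has {2,3,4,5,6,7}; that leaves 1.
At row 5, column 4: row 5 has {1,2,5}; column 4 has {2,3,4,7}; that leaves 6.
At row 5, column 6: row 5 has {1,2,5,6}; column 6 has {1,2,4,5,6,7}; that leaves 3.
At row 6, column 5: row 6 has {2,3,4,5}; column 5 has {1,2,3,6}; that leaves 7.
At row 7, column 7: row 7 has {2,3,6}; column 7 has {1,2,3,5,6,7}; that leaves 4.
At row 1, column 4: row 1 has {2,4,5,6,7}; column 4 has {2,3,4,6,7}; that leaves 1.
At row 2, column 1: row 2 has {1,2,3,6,7}; column 1 has {2,3,5}; that leaves 4.
At row 2, column 5: row 2 has {1,2,3,4,6,7}; column 5 has {1,2,3,6,7}; that leaves 5.
At row 3, column 5: row 3 has {1,2,3,6,7}; column 5 has {1,2,3,5,6,7}; that leaves 4.
At row 5, column 1: row 5 has {1,2,3,5,6}; column 1 has {2,3,4,5}; that leaves 7.

7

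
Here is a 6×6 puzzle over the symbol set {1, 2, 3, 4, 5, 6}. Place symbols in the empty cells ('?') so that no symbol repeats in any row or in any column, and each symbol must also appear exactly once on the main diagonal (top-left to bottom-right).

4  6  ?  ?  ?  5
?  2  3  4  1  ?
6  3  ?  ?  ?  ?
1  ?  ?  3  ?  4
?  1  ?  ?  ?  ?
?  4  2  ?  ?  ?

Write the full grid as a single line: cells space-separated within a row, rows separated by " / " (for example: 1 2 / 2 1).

4 6 1 2 3 5 / 5 2 3 4 1 6 / 6 3 5 1 4 2 / 1 5 6 3 2 4 / 2 1 4 5 6 3 / 3 4 2 6 5 1

(r1,c3) = 1
(r1,c4) = 2
(r1,c5) = 3
(r2,c1) = 5
(r2,c6) = 6
(r3,c3) = 5
(r3,c4) = 1
(r3,c6) = 2
(r4,c2) = 5
(r4,c3) = 6
(r4,c5) = 2
(r5,c3) = 4
(r5,c5) = 6
(r5,c6) = 3
(r6,c1) = 3
(r6,c5) = 5
(r6,c6) = 1
(r3,c5) = 4
(r5,c1) = 2
(r5,c4) = 5
(r6,c4) = 6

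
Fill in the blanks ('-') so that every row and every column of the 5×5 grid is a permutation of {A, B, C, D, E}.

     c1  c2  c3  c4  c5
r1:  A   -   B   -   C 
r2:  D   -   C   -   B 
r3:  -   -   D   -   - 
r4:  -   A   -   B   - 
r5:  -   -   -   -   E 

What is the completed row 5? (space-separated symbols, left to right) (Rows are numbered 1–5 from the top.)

B C A D E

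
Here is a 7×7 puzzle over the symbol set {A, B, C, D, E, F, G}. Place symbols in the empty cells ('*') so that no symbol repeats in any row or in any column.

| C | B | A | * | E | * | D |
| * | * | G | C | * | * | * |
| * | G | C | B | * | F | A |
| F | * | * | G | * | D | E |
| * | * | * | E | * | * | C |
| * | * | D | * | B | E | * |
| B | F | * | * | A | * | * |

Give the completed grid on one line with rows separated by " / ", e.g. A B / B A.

(r1,c4): row 1 has {A,B,C,D,E}; column 4 has {B,C,E,G}, so it must be F.
(r1,c6): row 1 has {A,B,C,D,E,F}; column 6 has {D,E,F}, so it must be G.
(r3,c5): row 3 has {A,B,C,F,G}; column 5 has {A,B,E}, so it must be D.
(r4,c3): row 4 has {D,E,F,G}; column 3 has {A,C,D,G}, so it must be B.
(r4,c5): row 4 has {B,D,E,F,G}; column 5 has {A,B,D,E}, so it must be C.
(r5,c3): row 5 has {C,E}; column 3 has {A,B,C,D,G}, so it must be F.
(r5,c5): row 5 has {C,E,F}; column 5 has {A,B,C,D,E}, so it must be G.
(r6,c4): row 6 has {B,D,E}; column 4 has {B,C,E,F,G}, so it must be A.
(r7,c3): row 7 has {A,B,F}; column 3 has {A,B,C,D,F,G}, so it must be E.
(r7,c4): row 7 has {A,B,E,F}; column 4 has {A,B,C,E,F,G}, so it must be D.
(r7,c6): row 7 has {A,B,D,E,F}; column 6 has {D,E,F,G}, so it must be C.
(r7,c7): row 7 has {A,B,C,D,E,F}; column 7 has {A,C,D,E}, so it must be G.
(r2,c5): row 2 has {C,G}; column 5 has {A,B,C,D,E,G}, so it must be F.
(r2,c7): row 2 has {C,F,G}; column 7 has {A,C,D,E,G}, so it must be B.
(r3,c1): row 3 has {A,B,C,D,F,G}; column 1 has {B,C,F}, so it must be E.
(r4,c2): row 4 has {B,C,D,E,F,G}; column 2 has {B,F,G}, so it must be A.
(r5,c2): row 5 has {C,E,F,G}; column 2 has {A,B,F,G}, so it must be D.
(r6,c1): row 6 has {A,B,D,E}; column 1 has {B,C,E,F}, so it must be G.
(r6,c2): row 6 has {A,B,D,E,G}; column 2 has {A,B,D,F,G}, so it must be C.
(r6,c7): row 6 has {A,B,C,D,E,G}; column 7 has {A,B,C,D,E,G}, so it must be F.
(r2,c2): row 2 has {B,C,F,G}; column 2 has {A,B,C,D,F,G}, so it must be E.
(r2,c6): row 2 has {B,C,E,F,G}; column 6 has {C,D,E,F,G}, so it must be A.
(r5,c1): row 5 has {C,D,E,F,G}; column 1 has {B,C,E,F,G}, so it must be A.
(r5,c6): row 5 has {A,C,D,E,F,G}; column 6 has {A,C,D,E,F,G}, so it must be B.
(r2,c1): row 2 has {A,B,C,E,F,G}; column 1 has {A,B,C,E,F,G}, so it must be D.

C B A F E G D / D E G C F A B / E G C B D F A / F A B G C D E / A D F E G B C / G C D A B E F / B F E D A C G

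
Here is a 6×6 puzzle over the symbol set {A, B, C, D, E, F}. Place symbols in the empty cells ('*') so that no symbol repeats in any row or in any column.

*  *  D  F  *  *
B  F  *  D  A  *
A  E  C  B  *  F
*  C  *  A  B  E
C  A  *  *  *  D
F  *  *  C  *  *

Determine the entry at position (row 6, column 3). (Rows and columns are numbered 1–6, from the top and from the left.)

A

(r1,c1) = E
(r1,c2) = B
(r1,c5) = C
(r1,c6) = A
(r2,c3) = E
(r2,c6) = C
(r3,c5) = D
(r4,c1) = D
(r4,c3) = F
(r5,c3) = B
(r5,c4) = E
(r5,c5) = F
(r6,c2) = D
(r6,c3) = A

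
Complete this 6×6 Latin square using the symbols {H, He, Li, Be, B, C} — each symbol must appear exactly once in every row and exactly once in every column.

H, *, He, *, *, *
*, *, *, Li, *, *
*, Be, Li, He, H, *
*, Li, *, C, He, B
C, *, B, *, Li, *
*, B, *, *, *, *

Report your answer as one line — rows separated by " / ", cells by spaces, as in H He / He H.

H C He B Be Li / He H C Li B Be / B Be Li He H C / Be Li H C He B / C He B Be Li H / Li B Be H C He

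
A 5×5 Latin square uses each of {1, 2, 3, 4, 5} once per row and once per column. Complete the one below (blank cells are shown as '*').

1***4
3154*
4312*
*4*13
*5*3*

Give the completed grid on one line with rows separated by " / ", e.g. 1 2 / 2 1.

1 2 3 5 4 / 3 1 5 4 2 / 4 3 1 2 5 / 5 4 2 1 3 / 2 5 4 3 1

row 1 has {1,4}; column 2 has {1,3,4,5} — only 2 is left for (r1,c2).
row 1 has {1,2,4}; column 3 has {1,5} — only 3 is left for (r1,c3).
row 1 has {1,2,3,4}; column 4 has {1,2,3,4} — only 5 is left for (r1,c4).
row 2 has {1,3,4,5}; column 5 has {3,4} — only 2 is left for (r2,c5).
row 3 has {1,2,3,4}; column 5 has {2,3,4} — only 5 is left for (r3,c5).
row 4 has {1,3,4}; column 3 has {1,3,5} — only 2 is left for (r4,c3).
row 5 has {3,5}; column 1 has {1,3,4} — only 2 is left for (r5,c1).
row 5 has {2,3,5}; column 3 has {1,2,3,5} — only 4 is left for (r5,c3).
row 5 has {2,3,4,5}; column 5 has {2,3,4,5} — only 1 is left for (r5,c5).
row 4 has {1,2,3,4}; column 1 has {1,2,3,4} — only 5 is left for (r4,c1).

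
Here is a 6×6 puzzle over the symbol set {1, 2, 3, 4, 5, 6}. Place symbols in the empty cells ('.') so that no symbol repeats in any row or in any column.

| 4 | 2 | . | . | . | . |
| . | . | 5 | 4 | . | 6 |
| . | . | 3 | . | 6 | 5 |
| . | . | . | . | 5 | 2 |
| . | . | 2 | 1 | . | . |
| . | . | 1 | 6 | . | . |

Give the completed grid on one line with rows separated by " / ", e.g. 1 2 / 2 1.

(r1,c3) = 6
(r3,c4) = 2
(r4,c3) = 4
(r4,c4) = 3
(r1,c4) = 5
(r3,c1) = 1
(r3,c2) = 4
(r4,c1) = 6
(r4,c2) = 1
(r2,c2) = 3
(r6,c2) = 5
(r2,c1) = 2
(r2,c5) = 1
(r5,c2) = 6
(r6,c1) = 3
(r6,c6) = 4
(r1,c5) = 3
(r1,c6) = 1
(r5,c1) = 5
(r5,c5) = 4
(r5,c6) = 3
(r6,c5) = 2

4 2 6 5 3 1 / 2 3 5 4 1 6 / 1 4 3 2 6 5 / 6 1 4 3 5 2 / 5 6 2 1 4 3 / 3 5 1 6 2 4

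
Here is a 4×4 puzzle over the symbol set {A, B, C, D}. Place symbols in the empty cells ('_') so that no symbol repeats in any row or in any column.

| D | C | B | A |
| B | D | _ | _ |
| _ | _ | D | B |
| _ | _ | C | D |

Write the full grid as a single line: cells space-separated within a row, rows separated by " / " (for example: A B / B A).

D C B A / B D A C / C A D B / A B C D

(r2,c3) = A
(r2,c4) = C
(r3,c2) = A
(r4,c1) = A
(r4,c2) = B
(r3,c1) = C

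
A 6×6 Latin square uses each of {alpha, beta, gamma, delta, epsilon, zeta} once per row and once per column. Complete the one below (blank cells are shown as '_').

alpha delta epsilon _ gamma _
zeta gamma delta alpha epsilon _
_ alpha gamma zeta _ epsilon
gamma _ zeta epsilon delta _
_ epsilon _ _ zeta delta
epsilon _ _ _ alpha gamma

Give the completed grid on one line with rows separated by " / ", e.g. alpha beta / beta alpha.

At row 1, column 4: row 1 has {alpha,gamma,delta,epsilon}; column 4 has {alpha,epsilon,zeta}; that leaves beta.
At row 1, column 6: row 1 has {alpha,beta,gamma,delta,epsilon}; column 6 has {gamma,delta,epsilon}; that leaves zeta.
At row 2, column 6: row 2 has {alpha,gamma,delta,epsilon,zeta}; column 6 has {gamma,delta,epsilon,zeta}; that leaves beta.
At row 3, column 5: row 3 has {alpha,gamma,epsilon,zeta}; column 5 has {alpha,gamma,delta,epsilon,zeta}; that leaves beta.
At row 4, column 2: row 4 has {gamma,delta,epsilon,zeta}; column 2 has {alpha,gamma,delta,epsilon}; that leaves beta.
At row 4, column 6: row 4 has {beta,gamma,delta,epsilon,zeta}; column 6 has {beta,gamma,delta,epsilon,zeta}; that leaves alpha.
At row 5, column 1: row 5 has {delta,epsilon,zeta}; column 1 has {alpha,gamma,epsilon,zeta}; that leaves beta.
At row 5, column 3: row 5 has {beta,delta,epsilon,zeta}; column 3 has {gamma,delta,epsilon,zeta}; that leaves alpha.
At row 5, column 4: row 5 has {alpha,beta,delta,epsilon,zeta}; column 4 has {alpha,beta,epsilon,zeta}; that leaves gamma.
At row 6, column 2: row 6 has {alpha,gamma,epsilon}; column 2 has {alpha,beta,gamma,delta,epsilon}; that leaves zeta.
At row 6, column 3: row 6 has {alpha,gamma,epsilon,zeta}; column 3 has {alpha,gamma,delta,epsilon,zeta}; that leaves beta.
At row 6, column 4: row 6 has {alpha,beta,gamma,epsilon,zeta}; column 4 has {alpha,beta,gamma,epsilon,zeta}; that leaves delta.
At row 3, column 1: row 3 has {alpha,beta,gamma,epsilon,zeta}; column 1 has {alpha,beta,gamma,epsilon,zeta}; that leaves delta.

alpha delta epsilon beta gamma zeta / zeta gamma delta alpha epsilon beta / delta alpha gamma zeta beta epsilon / gamma beta zeta epsilon delta alpha / beta epsilon alpha gamma zeta delta / epsilon zeta beta delta alpha gamma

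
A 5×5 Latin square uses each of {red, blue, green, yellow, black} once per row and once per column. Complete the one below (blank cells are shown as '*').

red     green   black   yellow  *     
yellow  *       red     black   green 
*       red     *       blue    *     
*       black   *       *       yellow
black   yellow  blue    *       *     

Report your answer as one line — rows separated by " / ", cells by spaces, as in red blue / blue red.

red green black yellow blue / yellow blue red black green / green red yellow blue black / blue black green red yellow / black yellow blue green red

(r1,c5) = blue
(r2,c2) = blue
(r3,c1) = green
(r3,c3) = yellow
(r3,c5) = black
(r4,c1) = blue
(r4,c3) = green
(r4,c4) = red
(r5,c4) = green
(r5,c5) = red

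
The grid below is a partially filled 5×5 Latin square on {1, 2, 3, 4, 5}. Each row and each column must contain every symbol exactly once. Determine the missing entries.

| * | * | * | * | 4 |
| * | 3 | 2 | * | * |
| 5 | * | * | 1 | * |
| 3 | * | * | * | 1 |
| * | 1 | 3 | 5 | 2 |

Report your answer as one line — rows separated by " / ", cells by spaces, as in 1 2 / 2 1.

(r2,c4) = 4
(r2,c5) = 5
(r3,c3) = 4
(r3,c5) = 3
(r4,c3) = 5
(r4,c4) = 2
(r5,c1) = 4
(r1,c3) = 1
(r1,c4) = 3
(r2,c1) = 1
(r3,c2) = 2
(r4,c2) = 4
(r1,c1) = 2
(r1,c2) = 5

2 5 1 3 4 / 1 3 2 4 5 / 5 2 4 1 3 / 3 4 5 2 1 / 4 1 3 5 2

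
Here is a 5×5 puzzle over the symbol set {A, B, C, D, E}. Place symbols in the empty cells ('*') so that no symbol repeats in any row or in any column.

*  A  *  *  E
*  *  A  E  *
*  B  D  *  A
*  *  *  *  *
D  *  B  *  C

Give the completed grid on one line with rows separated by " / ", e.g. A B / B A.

B A C D E / C D A E B / E B D C A / A C E B D / D E B A C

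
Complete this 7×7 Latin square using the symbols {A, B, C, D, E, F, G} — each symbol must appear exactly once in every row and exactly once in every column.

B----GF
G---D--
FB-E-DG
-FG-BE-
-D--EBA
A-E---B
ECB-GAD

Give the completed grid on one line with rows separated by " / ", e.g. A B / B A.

B E D C A G F / G A C B D F E / F B A E C D G / D F G A B E C / C D F G E B A / A G E D F C B / E C B F G A D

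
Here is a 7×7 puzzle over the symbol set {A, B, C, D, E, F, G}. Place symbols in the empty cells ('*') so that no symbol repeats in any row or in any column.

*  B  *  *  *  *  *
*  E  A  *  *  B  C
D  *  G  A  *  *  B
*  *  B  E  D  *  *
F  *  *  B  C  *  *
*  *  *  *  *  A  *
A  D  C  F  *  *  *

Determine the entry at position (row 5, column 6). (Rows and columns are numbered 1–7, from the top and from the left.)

D

(r2,c1) = G
(r2,c4) = D
(r2,c5) = F
(r3,c5) = E
(r4,c1) = C
(r1,c1) = E
(r6,c1) = B
(r6,c5) = G
(r7,c5) = B
(r1,c5) = A
(r6,c4) = C
(r1,c4) = G
(r6,c2) = F
(r3,c2) = C
(r3,c6) = F
(r4,c6) = G
(r7,c6) = E
(r7,c7) = G
(r4,c2) = A
(r4,c7) = F
(r5,c2) = G
(r5,c6) = D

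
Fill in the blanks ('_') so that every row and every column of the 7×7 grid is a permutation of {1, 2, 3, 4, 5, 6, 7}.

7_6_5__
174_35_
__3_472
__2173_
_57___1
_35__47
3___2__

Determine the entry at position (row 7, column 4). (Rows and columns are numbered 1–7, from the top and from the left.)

(r2,c7) = 6
(r5,c5) = 6
(r5,c6) = 2
(r6,c5) = 1
(r7,c3) = 1
(r7,c6) = 6
(r1,c6) = 1
(r2,c4) = 2
(r5,c1) = 4
(r5,c4) = 3
(r6,c4) = 6
(r7,c2) = 4
(r7,c7) = 5
(r1,c2) = 2
(r1,c4) = 4
(r1,c7) = 3
(r3,c4) = 5
(r4,c2) = 6
(r4,c7) = 4
(r6,c1) = 2
(r7,c4) = 7

7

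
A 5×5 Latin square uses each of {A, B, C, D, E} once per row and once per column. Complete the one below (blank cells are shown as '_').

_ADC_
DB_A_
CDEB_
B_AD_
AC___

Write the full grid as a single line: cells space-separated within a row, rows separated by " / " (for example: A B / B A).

At row 1, column 1: row 1 has {A,C,D}; column 1 has {A,B,C,D}; that leaves E.
At row 1, column 5: row 1 has {A,C,D,E}; column 5 is empty so far; that leaves B.
At row 2, column 3: row 2 has {A,B,D}; column 3 has {A,D,E}; that leaves C.
At row 2, column 5: row 2 has {A,B,C,D}; column 5 has {B}; that leaves E.
At row 3, column 5: row 3 has {B,C,D,E}; column 5 has {B,E}; that leaves A.
At row 4, column 2: row 4 has {A,B,D}; column 2 has {A,B,C,D}; that leaves E.
At row 4, column 5: row 4 has {A,B,D,E}; column 5 has {A,B,E}; that leaves C.
At row 5, column 3: row 5 has {A,C}; column 3 has {A,C,D,E}; that leaves B.
At row 5, column 4: row 5 has {A,B,C}; column 4 has {A,B,C,D}; that leaves E.
At row 5, column 5: row 5 has {A,B,C,E}; column 5 has {A,B,C,E}; that leaves D.

E A D C B / D B C A E / C D E B A / B E A D C / A C B E D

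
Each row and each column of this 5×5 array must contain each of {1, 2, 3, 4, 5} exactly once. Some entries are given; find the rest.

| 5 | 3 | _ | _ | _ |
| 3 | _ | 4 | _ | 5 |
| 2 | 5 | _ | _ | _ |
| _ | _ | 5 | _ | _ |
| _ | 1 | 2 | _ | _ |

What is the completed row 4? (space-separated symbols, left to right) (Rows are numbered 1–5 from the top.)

1 4 5 3 2

(r1,c3) = 1
(r2,c2) = 2
(r2,c4) = 1
(r3,c3) = 3
(r3,c4) = 4
(r3,c5) = 1
(r4,c2) = 4
(r5,c1) = 4
(r5,c5) = 3
(r1,c4) = 2
(r1,c5) = 4
(r4,c1) = 1
(r4,c4) = 3
(r4,c5) = 2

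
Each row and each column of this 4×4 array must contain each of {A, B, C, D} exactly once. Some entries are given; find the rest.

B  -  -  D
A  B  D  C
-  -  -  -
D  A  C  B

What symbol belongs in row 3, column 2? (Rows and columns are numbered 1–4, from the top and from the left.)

D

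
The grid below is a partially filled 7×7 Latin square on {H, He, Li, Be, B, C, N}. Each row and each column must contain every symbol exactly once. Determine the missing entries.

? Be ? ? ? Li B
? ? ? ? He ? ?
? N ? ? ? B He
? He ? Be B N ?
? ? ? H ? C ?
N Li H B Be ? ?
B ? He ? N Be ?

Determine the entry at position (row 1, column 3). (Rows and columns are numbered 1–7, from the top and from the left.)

N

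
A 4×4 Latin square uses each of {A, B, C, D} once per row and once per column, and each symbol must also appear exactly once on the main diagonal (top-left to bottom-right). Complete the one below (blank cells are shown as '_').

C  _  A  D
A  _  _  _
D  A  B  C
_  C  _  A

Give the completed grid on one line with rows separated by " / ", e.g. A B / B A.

C B A D / A D C B / D A B C / B C D A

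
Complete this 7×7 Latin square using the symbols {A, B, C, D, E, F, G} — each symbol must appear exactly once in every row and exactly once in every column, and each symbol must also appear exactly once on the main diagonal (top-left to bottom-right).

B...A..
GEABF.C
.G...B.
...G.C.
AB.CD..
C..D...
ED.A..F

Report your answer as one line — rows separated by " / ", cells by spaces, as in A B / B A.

B C G E A F D / G E A B F D C / D G C F E B A / F A D G B C E / A B F C D E G / C F E D G A B / E D B A C G F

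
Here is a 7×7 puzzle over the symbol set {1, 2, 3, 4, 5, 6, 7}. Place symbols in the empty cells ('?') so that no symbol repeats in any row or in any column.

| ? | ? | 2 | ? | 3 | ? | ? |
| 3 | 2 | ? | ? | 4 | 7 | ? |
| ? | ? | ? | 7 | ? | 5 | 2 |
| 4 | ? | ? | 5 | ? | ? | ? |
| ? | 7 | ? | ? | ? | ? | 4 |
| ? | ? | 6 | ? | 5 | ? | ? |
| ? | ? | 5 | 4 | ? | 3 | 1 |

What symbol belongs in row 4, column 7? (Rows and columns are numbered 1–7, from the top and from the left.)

At row 2, column 3: row 2 has {2,3,4,7}; column 3 has {2,5,6}; that leaves 1.
At row 2, column 4: row 2 has {1,2,3,4,7}; column 4 has {4,5,7}; that leaves 6.
At row 2, column 7: row 2 has {1,2,3,4,6,7}; column 7 has {1,2,4}; that leaves 5.
At row 5, column 3: row 5 has {4,7}; column 3 has {1,2,5,6}; that leaves 3.
At row 7, column 2: row 7 has {1,3,4,5}; column 2 has {2,7}; that leaves 6.
At row 1, column 4: row 1 has {2,3}; column 4 has {4,5,6,7}; that leaves 1.
At row 3, column 3: row 3 has {2,5,7}; column 3 has {1,2,3,5,6}; that leaves 4.
At row 4, column 3: row 4 has {4,5}; column 3 has {1,2,3,4,5,6}; that leaves 7.
At row 5, column 4: row 5 has {3,4,7}; column 4 has {1,4,5,6,7}; that leaves 2.
At row 6, column 4: row 6 has {5,6}; column 4 has {1,2,4,5,6,7}; that leaves 3.
At row 6, column 7: row 6 has {3,5,6}; column 7 has {1,2,4,5}; that leaves 7.
At row 1, column 7: row 1 has {1,2,3}; column 7 has {1,2,4,5,7}; that leaves 6.
At row 4, column 7: row 4 has {4,5,7}; column 7 has {1,2,4,5,6,7}; that leaves 3.

3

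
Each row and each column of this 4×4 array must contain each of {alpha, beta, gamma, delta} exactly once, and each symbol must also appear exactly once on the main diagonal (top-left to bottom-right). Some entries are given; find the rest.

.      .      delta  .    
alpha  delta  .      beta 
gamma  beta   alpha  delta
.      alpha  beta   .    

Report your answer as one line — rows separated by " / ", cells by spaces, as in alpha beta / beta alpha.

At row 1, column 1: row 1 has {delta}; column 1 has {alpha,gamma}; the diagonal has {alpha,delta}; that leaves beta.
At row 1, column 2: row 1 has {beta,delta}; column 2 has {alpha,beta,delta}; that leaves gamma.
At row 1, column 4: row 1 has {beta,gamma,delta}; column 4 has {beta,delta}; that leaves alpha.
At row 2, column 3: row 2 has {alpha,beta,delta}; column 3 has {alpha,beta,delta}; that leaves gamma.
At row 4, column 1: row 4 has {alpha,beta}; column 1 has {alpha,beta,gamma}; that leaves delta.
At row 4, column 4: row 4 has {alpha,beta,delta}; column 4 has {alpha,beta,delta}; the diagonal has {alpha,beta,delta}; that leaves gamma.

beta gamma delta alpha / alpha delta gamma beta / gamma beta alpha delta / delta alpha beta gamma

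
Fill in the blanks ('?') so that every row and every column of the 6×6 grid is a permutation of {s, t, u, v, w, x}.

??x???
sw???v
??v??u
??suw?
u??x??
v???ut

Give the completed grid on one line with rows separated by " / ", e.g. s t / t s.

At row 2, column 4: row 2 has {s,v,w}; column 4 has {u,x}; that leaves t.
At row 2, column 5: row 2 has {s,t,v,w}; column 5 has {u,w}; that leaves x.
At row 4, column 6: row 4 has {s,u,w}; column 6 has {t,u,v}; that leaves x.
At row 6, column 3: row 6 has {t,u,v}; column 3 has {s,v,x}; that leaves w.
At row 6, column 4: row 6 has {t,u,v,w}; column 4 has {t,u,x}; that leaves s.
At row 2, column 3: row 2 has {s,t,v,w,x}; column 3 has {s,v,w,x}; that leaves u.
At row 3, column 4: row 3 has {u,v}; column 4 has {s,t,u,x}; that leaves w.
At row 4, column 1: row 4 has {s,u,w,x}; column 1 has {s,u,v}; that leaves t.
At row 4, column 2: row 4 has {s,t,u,w,x}; column 2 has {w}; that leaves v.
At row 5, column 3: row 5 has {u,x}; column 3 has {s,u,v,w,x}; that leaves t.
At row 6, column 2: row 6 has {s,t,u,v,w}; column 2 has {v,w}; that leaves x.
At row 1, column 1: row 1 has {x}; column 1 has {s,t,u,v}; that leaves w.
At row 1, column 4: row 1 has {w,x}; column 4 has {s,t,u,w,x}; that leaves v.
At row 1, column 6: row 1 has {v,w,x}; column 6 has {t,u,v,x}; that leaves s.
At row 3, column 1: row 3 has {u,v,w}; column 1 has {s,t,u,v,w}; that leaves x.
At row 5, column 2: row 5 has {t,u,x}; column 2 has {v,w,x}; that leaves s.
At row 5, column 5: row 5 has {s,t,u,x}; column 5 has {u,w,x}; that leaves v.
At row 5, column 6: row 5 has {s,t,u,v,x}; column 6 has {s,t,u,v,x}; that leaves w.
At row 1, column 5: row 1 has {s,v,w,x}; column 5 has {u,v,w,x}; that leaves t.
At row 3, column 2: row 3 has {u,v,w,x}; column 2 has {s,v,w,x}; that leaves t.
At row 3, column 5: row 3 has {t,u,v,w,x}; column 5 has {t,u,v,w,x}; that leaves s.
At row 1, column 2: row 1 has {s,t,v,w,x}; column 2 has {s,t,v,w,x}; that leaves u.

w u x v t s / s w u t x v / x t v w s u / t v s u w x / u s t x v w / v x w s u t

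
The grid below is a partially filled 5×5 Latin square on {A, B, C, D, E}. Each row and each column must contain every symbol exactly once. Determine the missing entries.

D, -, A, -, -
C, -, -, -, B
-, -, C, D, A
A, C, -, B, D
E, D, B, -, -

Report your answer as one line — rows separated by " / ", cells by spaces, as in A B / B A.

D B A C E / C A D E B / B E C D A / A C E B D / E D B A C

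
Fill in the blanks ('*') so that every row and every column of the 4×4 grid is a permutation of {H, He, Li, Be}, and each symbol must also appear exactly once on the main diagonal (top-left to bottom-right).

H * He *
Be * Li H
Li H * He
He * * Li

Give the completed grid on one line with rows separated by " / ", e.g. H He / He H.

H Li He Be / Be He Li H / Li H Be He / He Be H Li

row 1 has {H,He}; column 4 has {H,He,Li} — only Be is left for (r1,c4).
row 2 has {H,Li,Be}; column 2 has {H}; the diagonal has {H,Li} — only He is left for (r2,c2).
row 3 has {H,He,Li}; column 3 has {He,Li}; the diagonal has {H,He,Li} — only Be is left for (r3,c3).
row 4 has {He,Li}; column 2 has {H,He} — only Be is left for (r4,c2).
row 4 has {He,Li,Be}; column 3 has {He,Li,Be} — only H is left for (r4,c3).
row 1 has {H,He,Be}; column 2 has {H,He,Be} — only Li is left for (r1,c2).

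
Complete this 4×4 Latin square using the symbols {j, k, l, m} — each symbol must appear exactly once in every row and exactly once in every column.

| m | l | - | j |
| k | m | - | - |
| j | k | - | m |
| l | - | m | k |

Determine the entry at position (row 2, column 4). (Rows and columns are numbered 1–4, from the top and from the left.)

row 1 has {j,l,m}; column 3 has {m} — only k is left for (r1,c3).
row 2 has {k,m}; column 4 has {j,k,m} — only l is left for (r2,c4).

l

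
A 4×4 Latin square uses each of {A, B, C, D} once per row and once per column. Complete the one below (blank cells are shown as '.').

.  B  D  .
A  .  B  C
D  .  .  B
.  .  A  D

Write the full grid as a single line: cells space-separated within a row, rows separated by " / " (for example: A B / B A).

At row 1, column 1: row 1 has {B,D}; column 1 has {A,D}; that leaves C.
At row 1, column 4: row 1 has {B,C,D}; column 4 has {B,C,D}; that leaves A.
At row 2, column 2: row 2 has {A,B,C}; column 2 has {B}; that leaves D.
At row 3, column 3: row 3 has {B,D}; column 3 has {A,B,D}; that leaves C.
At row 4, column 1: row 4 has {A,D}; column 1 has {A,C,D}; that leaves B.
At row 4, column 2: row 4 has {A,B,D}; column 2 has {B,D}; that leaves C.
At row 3, column 2: row 3 has {B,C,D}; column 2 has {B,C,D}; that leaves A.

C B D A / A D B C / D A C B / B C A D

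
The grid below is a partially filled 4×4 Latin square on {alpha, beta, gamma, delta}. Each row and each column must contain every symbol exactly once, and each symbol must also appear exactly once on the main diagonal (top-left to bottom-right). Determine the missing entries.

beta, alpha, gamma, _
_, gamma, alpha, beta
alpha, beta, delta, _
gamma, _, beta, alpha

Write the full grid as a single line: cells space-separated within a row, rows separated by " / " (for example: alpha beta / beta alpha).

beta alpha gamma delta / delta gamma alpha beta / alpha beta delta gamma / gamma delta beta alpha

(r1,c4) = delta
(r2,c1) = delta
(r3,c4) = gamma
(r4,c2) = delta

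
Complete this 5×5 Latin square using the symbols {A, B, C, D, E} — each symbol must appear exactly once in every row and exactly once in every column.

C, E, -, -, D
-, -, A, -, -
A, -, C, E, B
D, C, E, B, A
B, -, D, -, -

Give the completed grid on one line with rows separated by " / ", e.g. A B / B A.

row 1 has {C,D,E}; column 3 has {A,C,D,E} — only B is left for (r1,c3).
row 1 has {B,C,D,E}; column 4 has {B,E} — only A is left for (r1,c4).
row 2 has {A}; column 1 has {A,B,C,D} — only E is left for (r2,c1).
row 2 has {A,E}; column 5 has {A,B,D} — only C is left for (r2,c5).
row 3 has {A,B,C,E}; column 2 has {C,E} — only D is left for (r3,c2).
row 5 has {B,D}; column 2 has {C,D,E} — only A is left for (r5,c2).
row 5 has {A,B,D}; column 4 has {A,B,E} — only C is left for (r5,c4).
row 5 has {A,B,C,D}; column 5 has {A,B,C,D} — only E is left for (r5,c5).
row 2 has {A,C,E}; column 2 has {A,C,D,E} — only B is left for (r2,c2).
row 2 has {A,B,C,E}; column 4 has {A,B,C,E} — only D is left for (r2,c4).

C E B A D / E B A D C / A D C E B / D C E B A / B A D C E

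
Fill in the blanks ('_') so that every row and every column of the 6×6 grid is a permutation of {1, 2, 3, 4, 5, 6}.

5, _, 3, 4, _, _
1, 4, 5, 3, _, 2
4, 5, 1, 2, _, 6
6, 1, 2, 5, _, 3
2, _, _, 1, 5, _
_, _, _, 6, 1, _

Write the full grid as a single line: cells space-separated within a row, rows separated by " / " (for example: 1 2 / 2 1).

At row 1, column 6: row 1 has {3,4,5}; column 6 has {2,3,6}; that leaves 1.
At row 2, column 5: row 2 has {1,2,3,4,5}; column 5 has {1,5}; that leaves 6.
At row 3, column 5: row 3 has {1,2,4,5,6}; column 5 has {1,5,6}; that leaves 3.
At row 4, column 5: row 4 has {1,2,3,5,6}; column 5 has {1,3,5,6}; that leaves 4.
At row 5, column 6: row 5 has {1,2,5}; column 6 has {1,2,3,6}; that leaves 4.
At row 6, column 1: row 6 has {1,6}; column 1 has {1,2,4,5,6}; that leaves 3.
At row 6, column 2: row 6 has {1,3,6}; column 2 has {1,4,5}; that leaves 2.
At row 6, column 3: row 6 has {1,2,3,6}; column 3 has {1,2,3,5}; that leaves 4.
At row 6, column 6: row 6 has {1,2,3,4,6}; column 6 has {1,2,3,4,6}; that leaves 5.
At row 1, column 2: row 1 has {1,3,4,5}; column 2 has {1,2,4,5}; that leaves 6.
At row 1, column 5: row 1 has {1,3,4,5,6}; column 5 has {1,3,4,5,6}; that leaves 2.
At row 5, column 2: row 5 has {1,2,4,5}; column 2 has {1,2,4,5,6}; that leaves 3.
At row 5, column 3: row 5 has {1,2,3,4,5}; column 3 has {1,2,3,4,5}; that leaves 6.

5 6 3 4 2 1 / 1 4 5 3 6 2 / 4 5 1 2 3 6 / 6 1 2 5 4 3 / 2 3 6 1 5 4 / 3 2 4 6 1 5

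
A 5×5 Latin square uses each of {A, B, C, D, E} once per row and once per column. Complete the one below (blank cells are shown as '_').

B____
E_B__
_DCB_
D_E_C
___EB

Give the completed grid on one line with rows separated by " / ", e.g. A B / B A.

B E A C D / E C B D A / A D C B E / D B E A C / C A D E B

(r3,c1) = A
(r3,c5) = E
(r4,c4) = A
(r5,c1) = C
(r5,c2) = A
(r5,c3) = D
(r1,c3) = A
(r1,c5) = D
(r2,c2) = C
(r2,c4) = D
(r2,c5) = A
(r4,c2) = B
(r1,c2) = E
(r1,c4) = C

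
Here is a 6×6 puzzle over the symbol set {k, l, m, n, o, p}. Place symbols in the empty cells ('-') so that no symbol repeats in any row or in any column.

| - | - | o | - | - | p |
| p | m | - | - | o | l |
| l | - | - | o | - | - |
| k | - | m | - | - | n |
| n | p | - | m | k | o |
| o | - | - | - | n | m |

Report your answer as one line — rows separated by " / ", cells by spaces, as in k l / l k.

row 1 has {o,p}; column 1 has {k,l,n,o,p} — only m is left for (r1,c1).
row 1 has {m,o,p}; column 5 has {k,n,o} — only l is left for (r1,c5).
row 3 has {l,o}; column 6 has {l,m,n,o,p} — only k is left for (r3,c6).
row 4 has {k,m,n}; column 5 has {k,l,n,o} — only p is left for (r4,c5).
row 5 has {k,m,n,o,p}; column 3 has {m,o} — only l is left for (r5,c3).
row 3 has {k,l,o}; column 2 has {m,p} — only n is left for (r3,c2).
row 3 has {k,l,n,o}; column 3 has {l,m,o} — only p is left for (r3,c3).
row 3 has {k,l,n,o,p}; column 5 has {k,l,n,o,p} — only m is left for (r3,c5).
row 4 has {k,m,n,p}; column 4 has {m,o} — only l is left for (r4,c4).
row 6 has {m,n,o}; column 3 has {l,m,o,p} — only k is left for (r6,c3).
row 6 has {k,m,n,o}; column 4 has {l,m,o} — only p is left for (r6,c4).
row 1 has {l,m,o,p}; column 2 has {m,n,p} — only k is left for (r1,c2).
row 1 has {k,l,m,o,p}; column 4 has {l,m,o,p} — only n is left for (r1,c4).
row 2 has {l,m,o,p}; column 3 has {k,l,m,o,p} — only n is left for (r2,c3).
row 2 has {l,m,n,o,p}; column 4 has {l,m,n,o,p} — only k is left for (r2,c4).
row 4 has {k,l,m,n,p}; column 2 has {k,m,n,p} — only o is left for (r4,c2).
row 6 has {k,m,n,o,p}; column 2 has {k,m,n,o,p} — only l is left for (r6,c2).

m k o n l p / p m n k o l / l n p o m k / k o m l p n / n p l m k o / o l k p n m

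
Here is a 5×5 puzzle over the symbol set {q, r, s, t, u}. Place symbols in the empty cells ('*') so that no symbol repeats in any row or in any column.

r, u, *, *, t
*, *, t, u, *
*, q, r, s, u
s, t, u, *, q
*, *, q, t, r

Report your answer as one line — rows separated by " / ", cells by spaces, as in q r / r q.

(r1,c3) = s
(r1,c4) = q
(r2,c1) = q
(r2,c5) = s
(r3,c1) = t
(r4,c4) = r
(r5,c1) = u
(r5,c2) = s
(r2,c2) = r

r u s q t / q r t u s / t q r s u / s t u r q / u s q t r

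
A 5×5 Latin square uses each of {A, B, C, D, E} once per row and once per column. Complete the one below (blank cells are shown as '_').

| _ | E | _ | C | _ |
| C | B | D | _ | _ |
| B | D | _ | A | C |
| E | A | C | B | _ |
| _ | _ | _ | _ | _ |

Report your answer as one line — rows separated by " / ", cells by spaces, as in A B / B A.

At row 2, column 4: row 2 has {B,C,D}; column 4 has {A,B,C}; that leaves E.
At row 2, column 5: row 2 has {B,C,D,E}; column 5 has {C}; that leaves A.
At row 3, column 3: row 3 has {A,B,C,D}; column 3 has {C,D}; that leaves E.
At row 4, column 5: row 4 has {A,B,C,E}; column 5 has {A,C}; that leaves D.
At row 5, column 2: row 5 is empty so far; column 2 has {A,B,D,E}; that leaves C.
At row 5, column 4: row 5 has {C}; column 4 has {A,B,C,E}; that leaves D.
At row 1, column 5: row 1 has {C,E}; column 5 has {A,C,D}; that leaves B.
At row 5, column 1: row 5 has {C,D}; column 1 has {B,C,E}; that leaves A.
At row 5, column 3: row 5 has {A,C,D}; column 3 has {C,D,E}; that leaves B.
At row 5, column 5: row 5 has {A,B,C,D}; column 5 has {A,B,C,D}; that leaves E.
At row 1, column 1: row 1 has {B,C,E}; column 1 has {A,B,C,E}; that leaves D.
At row 1, column 3: row 1 has {B,C,D,E}; column 3 has {B,C,D,E}; that leaves A.

D E A C B / C B D E A / B D E A C / E A C B D / A C B D E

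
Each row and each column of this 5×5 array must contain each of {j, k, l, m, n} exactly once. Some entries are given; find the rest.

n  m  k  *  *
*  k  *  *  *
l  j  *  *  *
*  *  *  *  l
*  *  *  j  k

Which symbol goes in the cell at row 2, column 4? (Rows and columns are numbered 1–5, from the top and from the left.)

n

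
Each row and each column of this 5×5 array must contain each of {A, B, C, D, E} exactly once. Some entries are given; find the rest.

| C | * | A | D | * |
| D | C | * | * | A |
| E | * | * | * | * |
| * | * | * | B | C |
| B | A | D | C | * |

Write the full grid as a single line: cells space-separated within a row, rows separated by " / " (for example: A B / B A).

Cell (r2,c4): row 2 has {A,C,D}; column 4 has {B,C,D} → E.
Cell (r3,c4): row 3 has {E}; column 4 has {B,C,D,E} → A.
Cell (r4,c1): row 4 has {B,C}; column 1 has {B,C,D,E} → A.
Cell (r4,c3): row 4 has {A,B,C}; column 3 has {A,D} → E.
Cell (r5,c5): row 5 has {A,B,C,D}; column 5 has {A,C} → E.
Cell (r1,c5): row 1 has {A,C,D}; column 5 has {A,C,E} → B.
Cell (r2,c3): row 2 has {A,C,D,E}; column 3 has {A,D,E} → B.
Cell (r3,c3): row 3 has {A,E}; column 3 has {A,B,D,E} → C.
Cell (r3,c5): row 3 has {A,C,E}; column 5 has {A,B,C,E} → D.
Cell (r4,c2): row 4 has {A,B,C,E}; column 2 has {A,C} → D.
Cell (r1,c2): row 1 has {A,B,C,D}; column 2 has {A,C,D} → E.
Cell (r3,c2): row 3 has {A,C,D,E}; column 2 has {A,C,D,E} → B.

C E A D B / D C B E A / E B C A D / A D E B C / B A D C E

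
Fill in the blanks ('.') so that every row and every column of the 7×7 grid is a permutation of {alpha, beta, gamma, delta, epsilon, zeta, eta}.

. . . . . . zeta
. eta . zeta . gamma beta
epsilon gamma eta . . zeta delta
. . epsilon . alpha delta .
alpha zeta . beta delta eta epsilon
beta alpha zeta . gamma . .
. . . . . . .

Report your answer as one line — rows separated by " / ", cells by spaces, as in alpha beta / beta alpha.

(r2,c1) = delta
(r2,c3) = alpha
(r2,c5) = epsilon
(r3,c4) = alpha
(r3,c5) = beta
(r4,c2) = beta
(r5,c3) = gamma
(r6,c6) = epsilon
(r6,c7) = eta
(r1,c5) = eta
(r4,c7) = gamma
(r6,c4) = delta
(r7,c5) = zeta
(r7,c7) = alpha
(r1,c1) = gamma
(r1,c4) = epsilon
(r4,c4) = eta
(r7,c1) = eta
(r7,c4) = gamma
(r7,c6) = beta
(r1,c2) = delta
(r1,c3) = beta
(r1,c6) = alpha
(r4,c1) = zeta
(r7,c2) = epsilon
(r7,c3) = delta

gamma delta beta epsilon eta alpha zeta / delta eta alpha zeta epsilon gamma beta / epsilon gamma eta alpha beta zeta delta / zeta beta epsilon eta alpha delta gamma / alpha zeta gamma beta delta eta epsilon / beta alpha zeta delta gamma epsilon eta / eta epsilon delta gamma zeta beta alpha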